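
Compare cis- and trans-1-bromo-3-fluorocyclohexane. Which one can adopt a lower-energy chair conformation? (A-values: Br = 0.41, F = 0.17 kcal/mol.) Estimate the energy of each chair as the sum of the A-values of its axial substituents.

At 1,3 positions (parity same): cis → (e,e or a,a); trans → (a,e or e,a).
Best chair for cis: E = 0.00 kcal/mol; best chair for trans: E = 0.17 kcal/mol.
The cis isomer is lower by 0.17 kcal/mol.

cis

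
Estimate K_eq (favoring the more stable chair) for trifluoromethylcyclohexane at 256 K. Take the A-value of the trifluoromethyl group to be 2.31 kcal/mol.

One chair has the trifluoromethyl group axial (E = 2.31 kcal/mol) and the other has it equatorial (E = 0).
ΔG = 2.31 kcal/mol between the two chairs.
K = exp(ΔG/RT) with R = 1.987×10⁻³ kcal mol⁻¹ K⁻¹ and T = 256 K gives K ≈ 93.8.

K ≈ 93.8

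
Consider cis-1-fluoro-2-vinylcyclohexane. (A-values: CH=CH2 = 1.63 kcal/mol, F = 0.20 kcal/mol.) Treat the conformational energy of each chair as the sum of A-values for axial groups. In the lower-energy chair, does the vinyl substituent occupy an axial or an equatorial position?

equatorial

C1 and C2 have opposite parity, so for the cis isomer the two substituents are one axial and one equatorial in each chair.
Chair I (vinyl axial, fluoro equatorial): E = 1.63 kcal/mol.
Chair II (vinyl equatorial, fluoro axial): E = 0.20 kcal/mol.
Chair II is the more stable (lower-energy) conformer, and in that chair the vinyl group is equatorial.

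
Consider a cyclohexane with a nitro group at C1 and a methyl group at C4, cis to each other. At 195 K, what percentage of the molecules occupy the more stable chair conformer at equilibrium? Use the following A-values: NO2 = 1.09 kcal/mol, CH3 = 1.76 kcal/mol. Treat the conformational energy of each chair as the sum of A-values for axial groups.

84.9%

C1 and C4 have opposite parity, so for the cis isomer the two substituents are one axial and one equatorial in each chair.
Chair I (nitro axial, methyl equatorial): E = 1.09 kcal/mol; chair II (nitro equatorial, methyl axial): E = 1.76 kcal/mol.
ΔG = 0.67 kcal/mol between the two chairs.
K = exp(ΔG/RT) with R = 1.987×10⁻³ kcal mol⁻¹ K⁻¹ and T = 195 K gives K ≈ 5.64.
Fraction in the lower-energy chair = K/(K+1) = 84.9%.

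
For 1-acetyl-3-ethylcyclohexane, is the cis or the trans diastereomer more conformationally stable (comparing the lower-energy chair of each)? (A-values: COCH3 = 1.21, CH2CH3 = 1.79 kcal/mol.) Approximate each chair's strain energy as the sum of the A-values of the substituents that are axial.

cis

At 1,3 positions (parity same): cis → (e,e or a,a); trans → (a,e or e,a).
Best chair for cis: E = 0.00 kcal/mol; best chair for trans: E = 1.21 kcal/mol.
The cis isomer is lower by 1.21 kcal/mol.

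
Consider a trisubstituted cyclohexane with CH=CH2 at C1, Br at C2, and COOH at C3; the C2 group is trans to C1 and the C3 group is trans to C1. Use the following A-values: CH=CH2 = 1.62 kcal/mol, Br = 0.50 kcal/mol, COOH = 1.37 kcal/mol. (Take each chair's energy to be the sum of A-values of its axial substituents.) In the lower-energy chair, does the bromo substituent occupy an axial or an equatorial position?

Chair I (vinyl axial, bromo axial, carboxyl equatorial): E = 2.12 kcal/mol.
Chair II (vinyl equatorial, bromo equatorial, carboxyl axial): E = 1.37 kcal/mol.
Chair II is the more stable (lower-energy) conformer, and in that chair the bromo group is equatorial.

equatorial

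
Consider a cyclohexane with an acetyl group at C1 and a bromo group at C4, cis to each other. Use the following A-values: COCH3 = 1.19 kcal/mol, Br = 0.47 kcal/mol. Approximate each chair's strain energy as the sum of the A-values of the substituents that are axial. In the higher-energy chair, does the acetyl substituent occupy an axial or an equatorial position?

C1 and C4 have opposite parity, so for the cis isomer the two substituents are one axial and one equatorial in each chair.
Chair I (acetyl axial, bromo equatorial): E = 1.19 kcal/mol.
Chair II (acetyl equatorial, bromo axial): E = 0.47 kcal/mol.
Chair I is the less stable (higher-energy) conformer, and in that chair the acetyl group is axial.

axial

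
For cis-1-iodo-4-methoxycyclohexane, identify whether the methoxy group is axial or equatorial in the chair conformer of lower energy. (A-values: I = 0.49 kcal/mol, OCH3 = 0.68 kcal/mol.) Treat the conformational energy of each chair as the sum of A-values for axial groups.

equatorial

C1 and C4 have opposite parity, so for the cis isomer the two substituents are one axial and one equatorial in each chair.
Chair I (iodo axial, methoxy equatorial): E = 0.49 kcal/mol.
Chair II (iodo equatorial, methoxy axial): E = 0.68 kcal/mol.
Chair I is the more stable (lower-energy) conformer, and in that chair the methoxy group is equatorial.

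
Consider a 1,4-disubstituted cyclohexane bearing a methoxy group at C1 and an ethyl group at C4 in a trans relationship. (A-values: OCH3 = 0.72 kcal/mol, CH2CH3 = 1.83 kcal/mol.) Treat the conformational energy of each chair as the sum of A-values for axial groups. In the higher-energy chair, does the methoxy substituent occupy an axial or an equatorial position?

C1 and C4 have opposite parity, so for the trans isomer the two substituents are e,e in one chair and a,a in the other.
Chair I (methoxy axial, ethyl axial): E = 2.55 kcal/mol.
Chair II (methoxy equatorial, ethyl equatorial): E = 0.00 kcal/mol.
Chair I is the less stable (higher-energy) conformer, and in that chair the methoxy group is axial.

axial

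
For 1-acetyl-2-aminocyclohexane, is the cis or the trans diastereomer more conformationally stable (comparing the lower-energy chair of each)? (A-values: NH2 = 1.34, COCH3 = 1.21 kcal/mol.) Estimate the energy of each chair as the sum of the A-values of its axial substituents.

trans

At 1,2 positions (parity opposite): cis → (a,e or e,a); trans → (e,e or a,a).
Best chair for cis: E = 1.21 kcal/mol; best chair for trans: E = 0.00 kcal/mol.
The trans isomer is lower by 1.21 kcal/mol.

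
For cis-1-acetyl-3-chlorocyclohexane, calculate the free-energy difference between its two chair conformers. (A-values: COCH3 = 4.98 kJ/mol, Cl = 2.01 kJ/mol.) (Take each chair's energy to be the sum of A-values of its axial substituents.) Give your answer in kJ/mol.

C1 and C3 have the same parity, so for the cis isomer the two substituents are e,e in one chair and a,a in the other.
Chair I (acetyl axial, chloro axial): E = 6.99 kJ/mol.
Chair II (acetyl equatorial, chloro equatorial): E = 0.00 kJ/mol.
ΔE = 6.99 − 0.00 = 6.99 kJ/mol; chair II is more stable.

6.99 kJ/mol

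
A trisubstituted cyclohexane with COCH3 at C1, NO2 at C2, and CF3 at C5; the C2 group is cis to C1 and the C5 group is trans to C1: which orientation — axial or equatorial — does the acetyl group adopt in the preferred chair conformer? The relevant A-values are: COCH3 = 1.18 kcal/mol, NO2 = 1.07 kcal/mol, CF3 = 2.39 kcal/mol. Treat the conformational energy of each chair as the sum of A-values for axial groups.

axial

Chair I (acetyl axial, nitro equatorial, trifluoromethyl equatorial): E = 1.18 kcal/mol.
Chair II (acetyl equatorial, nitro axial, trifluoromethyl axial): E = 3.46 kcal/mol.
Chair I is the more stable (lower-energy) conformer, and in that chair the acetyl group is axial.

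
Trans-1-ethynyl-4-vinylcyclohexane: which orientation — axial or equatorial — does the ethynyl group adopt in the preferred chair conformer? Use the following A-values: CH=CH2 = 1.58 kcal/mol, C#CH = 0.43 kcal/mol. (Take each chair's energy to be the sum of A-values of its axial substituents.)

equatorial

C1 and C4 have opposite parity, so for the trans isomer the two substituents are e,e in one chair and a,a in the other.
Chair I (vinyl axial, ethynyl axial): E = 2.01 kcal/mol.
Chair II (vinyl equatorial, ethynyl equatorial): E = 0.00 kcal/mol.
Chair II is the more stable (lower-energy) conformer, and in that chair the ethynyl group is equatorial.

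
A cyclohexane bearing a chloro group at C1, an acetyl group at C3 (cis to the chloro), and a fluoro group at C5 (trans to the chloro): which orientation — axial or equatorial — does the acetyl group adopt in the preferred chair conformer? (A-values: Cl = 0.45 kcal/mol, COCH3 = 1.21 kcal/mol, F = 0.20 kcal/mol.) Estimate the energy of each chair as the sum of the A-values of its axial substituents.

Chair I (chloro axial, acetyl axial, fluoro equatorial): E = 1.66 kcal/mol.
Chair II (chloro equatorial, acetyl equatorial, fluoro axial): E = 0.20 kcal/mol.
Chair II is the more stable (lower-energy) conformer, and in that chair the acetyl group is equatorial.

equatorial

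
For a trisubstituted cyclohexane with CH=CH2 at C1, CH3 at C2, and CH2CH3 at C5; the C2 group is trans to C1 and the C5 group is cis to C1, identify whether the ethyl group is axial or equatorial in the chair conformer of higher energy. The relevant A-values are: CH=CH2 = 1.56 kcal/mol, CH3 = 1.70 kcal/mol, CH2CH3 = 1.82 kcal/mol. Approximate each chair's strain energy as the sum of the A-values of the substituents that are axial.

Chair I (vinyl axial, methyl axial, ethyl axial): E = 5.08 kcal/mol.
Chair II (vinyl equatorial, methyl equatorial, ethyl equatorial): E = 0.00 kcal/mol.
Chair I is the less stable (higher-energy) conformer, and in that chair the ethyl group is axial.

axial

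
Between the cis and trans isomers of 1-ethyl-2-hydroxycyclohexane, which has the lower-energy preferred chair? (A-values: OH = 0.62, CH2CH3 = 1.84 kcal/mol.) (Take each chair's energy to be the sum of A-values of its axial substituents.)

trans

At 1,2 positions (parity opposite): cis → (a,e or e,a); trans → (e,e or a,a).
Best chair for cis: E = 0.62 kcal/mol; best chair for trans: E = 0.00 kcal/mol.
The trans isomer is lower by 0.62 kcal/mol.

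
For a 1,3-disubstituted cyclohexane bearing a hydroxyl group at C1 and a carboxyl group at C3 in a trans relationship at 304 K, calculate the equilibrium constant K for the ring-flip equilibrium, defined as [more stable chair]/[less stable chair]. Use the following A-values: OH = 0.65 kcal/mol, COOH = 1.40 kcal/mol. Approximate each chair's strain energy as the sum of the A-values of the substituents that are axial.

K ≈ 3.46

C1 and C3 have the same parity, so for the trans isomer the two substituents are one axial and one equatorial in each chair.
Chair I (hydroxyl axial, carboxyl equatorial): E = 0.65 kcal/mol; chair II (hydroxyl equatorial, carboxyl axial): E = 1.40 kcal/mol.
ΔG = 0.75 kcal/mol between the two chairs.
K = exp(ΔG/RT) with R = 1.987×10⁻³ kcal mol⁻¹ K⁻¹ and T = 304 K gives K ≈ 3.46.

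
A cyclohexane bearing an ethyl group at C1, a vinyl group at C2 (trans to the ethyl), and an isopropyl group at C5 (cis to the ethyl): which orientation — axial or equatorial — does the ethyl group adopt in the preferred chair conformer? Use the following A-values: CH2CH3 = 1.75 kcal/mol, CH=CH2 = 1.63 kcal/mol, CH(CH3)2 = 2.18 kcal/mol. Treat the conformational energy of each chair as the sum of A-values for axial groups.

equatorial

Chair I (ethyl axial, vinyl axial, isopropyl axial): E = 5.56 kcal/mol.
Chair II (ethyl equatorial, vinyl equatorial, isopropyl equatorial): E = 0.00 kcal/mol.
Chair II is the more stable (lower-energy) conformer, and in that chair the ethyl group is equatorial.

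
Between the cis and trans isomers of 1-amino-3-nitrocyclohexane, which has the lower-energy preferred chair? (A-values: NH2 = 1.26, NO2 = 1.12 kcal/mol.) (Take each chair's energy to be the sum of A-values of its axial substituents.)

At 1,3 positions (parity same): cis → (e,e or a,a); trans → (a,e or e,a).
Best chair for cis: E = 0.00 kcal/mol; best chair for trans: E = 1.12 kcal/mol.
The cis isomer is lower by 1.12 kcal/mol.

cis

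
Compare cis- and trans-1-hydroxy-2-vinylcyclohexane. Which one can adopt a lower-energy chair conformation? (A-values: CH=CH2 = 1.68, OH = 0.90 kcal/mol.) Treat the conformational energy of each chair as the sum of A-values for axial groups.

trans

At 1,2 positions (parity opposite): cis → (a,e or e,a); trans → (e,e or a,a).
Best chair for cis: E = 0.90 kcal/mol; best chair for trans: E = 0.00 kcal/mol.
The trans isomer is lower by 0.90 kcal/mol.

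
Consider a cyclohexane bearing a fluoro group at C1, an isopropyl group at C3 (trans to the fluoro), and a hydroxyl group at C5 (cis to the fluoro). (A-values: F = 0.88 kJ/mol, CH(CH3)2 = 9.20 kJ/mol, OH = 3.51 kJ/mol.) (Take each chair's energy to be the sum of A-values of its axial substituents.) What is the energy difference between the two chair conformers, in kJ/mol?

Chair I (fluoro axial, isopropyl equatorial, hydroxyl axial): E = 4.39 kJ/mol.
Chair II (fluoro equatorial, isopropyl axial, hydroxyl equatorial): E = 9.20 kJ/mol.
ΔE = 9.20 − 4.39 = 4.81 kJ/mol; chair I is more stable.

4.81 kJ/mol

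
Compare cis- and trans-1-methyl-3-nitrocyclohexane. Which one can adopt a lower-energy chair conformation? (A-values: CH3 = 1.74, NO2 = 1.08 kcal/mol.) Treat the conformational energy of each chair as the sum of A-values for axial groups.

At 1,3 positions (parity same): cis → (e,e or a,a); trans → (a,e or e,a).
Best chair for cis: E = 0.00 kcal/mol; best chair for trans: E = 1.08 kcal/mol.
The cis isomer is lower by 1.08 kcal/mol.

cis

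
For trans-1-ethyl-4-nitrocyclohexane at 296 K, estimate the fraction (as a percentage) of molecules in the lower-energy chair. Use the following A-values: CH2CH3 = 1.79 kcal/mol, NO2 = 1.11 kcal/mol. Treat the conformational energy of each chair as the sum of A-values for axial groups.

C1 and C4 have opposite parity, so for the trans isomer the two substituents are e,e in one chair and a,a in the other.
Chair I (ethyl axial, nitro axial): E = 2.90 kcal/mol; chair II (ethyl equatorial, nitro equatorial): E = 0.00 kcal/mol.
ΔG = 2.90 kcal/mol between the two chairs.
K = exp(ΔG/RT) with R = 1.987×10⁻³ kcal mol⁻¹ K⁻¹ and T = 296 K gives K ≈ 138.
Fraction in the lower-energy chair = K/(K+1) = 99.3%.

99.3%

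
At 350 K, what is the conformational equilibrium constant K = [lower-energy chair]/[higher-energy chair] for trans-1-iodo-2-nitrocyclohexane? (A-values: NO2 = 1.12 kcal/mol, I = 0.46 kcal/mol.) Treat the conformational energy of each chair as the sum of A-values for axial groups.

K ≈ 9.70

C1 and C2 have opposite parity, so for the trans isomer the two substituents are e,e in one chair and a,a in the other.
Chair I (nitro axial, iodo axial): E = 1.58 kcal/mol; chair II (nitro equatorial, iodo equatorial): E = 0.00 kcal/mol.
ΔG = 1.58 kcal/mol between the two chairs.
K = exp(ΔG/RT) with R = 1.987×10⁻³ kcal mol⁻¹ K⁻¹ and T = 350 K gives K ≈ 9.7.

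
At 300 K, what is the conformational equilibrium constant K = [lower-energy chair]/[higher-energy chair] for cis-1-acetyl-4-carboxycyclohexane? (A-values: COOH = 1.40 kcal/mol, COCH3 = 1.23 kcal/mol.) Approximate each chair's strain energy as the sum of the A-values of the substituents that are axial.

K ≈ 1.33

C1 and C4 have opposite parity, so for the cis isomer the two substituents are one axial and one equatorial in each chair.
Chair I (carboxyl axial, acetyl equatorial): E = 1.40 kcal/mol; chair II (carboxyl equatorial, acetyl axial): E = 1.23 kcal/mol.
ΔG = 0.17 kcal/mol between the two chairs.
K = exp(ΔG/RT) with R = 1.987×10⁻³ kcal mol⁻¹ K⁻¹ and T = 300 K gives K ≈ 1.33.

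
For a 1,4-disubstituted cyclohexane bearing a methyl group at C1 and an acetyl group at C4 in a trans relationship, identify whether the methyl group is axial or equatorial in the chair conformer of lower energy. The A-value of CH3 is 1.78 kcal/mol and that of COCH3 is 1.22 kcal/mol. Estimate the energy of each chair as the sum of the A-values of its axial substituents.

C1 and C4 have opposite parity, so for the trans isomer the two substituents are e,e in one chair and a,a in the other.
Chair I (methyl axial, acetyl axial): E = 3.00 kcal/mol.
Chair II (methyl equatorial, acetyl equatorial): E = 0.00 kcal/mol.
Chair II is the more stable (lower-energy) conformer, and in that chair the methyl group is equatorial.

equatorial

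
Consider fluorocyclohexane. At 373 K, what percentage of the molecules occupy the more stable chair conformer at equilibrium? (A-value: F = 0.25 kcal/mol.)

58.4%

One chair has the fluoro group axial (E = 0.25 kcal/mol) and the other has it equatorial (E = 0).
ΔG = 0.25 kcal/mol between the two chairs.
K = exp(ΔG/RT) with R = 1.987×10⁻³ kcal mol⁻¹ K⁻¹ and T = 373 K gives K ≈ 1.4.
Fraction in the lower-energy chair = K/(K+1) = 58.4%.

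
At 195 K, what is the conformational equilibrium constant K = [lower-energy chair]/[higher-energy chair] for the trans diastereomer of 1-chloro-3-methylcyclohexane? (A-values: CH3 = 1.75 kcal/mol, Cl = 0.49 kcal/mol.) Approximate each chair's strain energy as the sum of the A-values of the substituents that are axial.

C1 and C3 have the same parity, so for the trans isomer the two substituents are one axial and one equatorial in each chair.
Chair I (methyl axial, chloro equatorial): E = 1.75 kcal/mol; chair II (methyl equatorial, chloro axial): E = 0.49 kcal/mol.
ΔG = 1.26 kcal/mol between the two chairs.
K = exp(ΔG/RT) with R = 1.987×10⁻³ kcal mol⁻¹ K⁻¹ and T = 195 K gives K ≈ 25.8.

K ≈ 25.8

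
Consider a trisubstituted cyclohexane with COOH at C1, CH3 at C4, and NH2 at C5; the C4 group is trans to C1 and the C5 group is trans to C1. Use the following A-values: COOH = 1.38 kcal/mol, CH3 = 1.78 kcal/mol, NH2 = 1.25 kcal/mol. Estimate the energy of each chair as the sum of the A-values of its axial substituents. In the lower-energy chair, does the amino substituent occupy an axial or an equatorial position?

Chair I (carboxyl axial, methyl axial, amino equatorial): E = 3.16 kcal/mol.
Chair II (carboxyl equatorial, methyl equatorial, amino axial): E = 1.25 kcal/mol.
Chair II is the more stable (lower-energy) conformer, and in that chair the amino group is axial.

axial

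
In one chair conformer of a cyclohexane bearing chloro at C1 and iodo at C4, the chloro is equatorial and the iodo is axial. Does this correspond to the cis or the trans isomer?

cis

C1 and C4 have opposite parity, so their axial bonds point in opposite directions.
With opposite-parity carbons, two substituents on the same face are one axial and one equatorial; opposite faces give both axial or both equatorial.
Here the groups are equatorial/axial → same face → cis.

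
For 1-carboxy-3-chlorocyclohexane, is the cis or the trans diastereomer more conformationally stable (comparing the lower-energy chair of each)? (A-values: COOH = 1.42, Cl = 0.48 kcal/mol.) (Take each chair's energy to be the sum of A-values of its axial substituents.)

cis

At 1,3 positions (parity same): cis → (e,e or a,a); trans → (a,e or e,a).
Best chair for cis: E = 0.00 kcal/mol; best chair for trans: E = 0.48 kcal/mol.
The cis isomer is lower by 0.48 kcal/mol.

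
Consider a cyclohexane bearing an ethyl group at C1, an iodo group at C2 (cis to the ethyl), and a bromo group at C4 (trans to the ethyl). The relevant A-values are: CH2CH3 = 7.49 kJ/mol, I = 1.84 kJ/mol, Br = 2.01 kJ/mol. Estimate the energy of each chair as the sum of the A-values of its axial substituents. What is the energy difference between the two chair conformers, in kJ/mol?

7.66 kJ/mol

Chair I (ethyl axial, iodo equatorial, bromo axial): E = 9.50 kJ/mol.
Chair II (ethyl equatorial, iodo axial, bromo equatorial): E = 1.84 kJ/mol.
ΔE = 9.50 − 1.84 = 7.66 kJ/mol; chair II is more stable.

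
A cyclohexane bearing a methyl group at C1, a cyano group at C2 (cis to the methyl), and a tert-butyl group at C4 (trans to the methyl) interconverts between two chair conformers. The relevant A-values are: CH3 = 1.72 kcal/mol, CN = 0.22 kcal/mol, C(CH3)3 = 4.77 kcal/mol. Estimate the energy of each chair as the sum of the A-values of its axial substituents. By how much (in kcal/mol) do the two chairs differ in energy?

Chair I (methyl axial, cyano equatorial, tert-butyl axial): E = 6.49 kcal/mol.
Chair II (methyl equatorial, cyano axial, tert-butyl equatorial): E = 0.22 kcal/mol.
ΔE = 6.49 − 0.22 = 6.27 kcal/mol; chair II is more stable.

6.27 kcal/mol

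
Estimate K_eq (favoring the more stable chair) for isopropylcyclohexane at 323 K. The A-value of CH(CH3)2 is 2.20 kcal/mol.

One chair has the isopropyl group axial (E = 2.20 kcal/mol) and the other has it equatorial (E = 0).
ΔG = 2.20 kcal/mol between the two chairs.
K = exp(ΔG/RT) with R = 1.987×10⁻³ kcal mol⁻¹ K⁻¹ and T = 323 K gives K ≈ 30.8.

K ≈ 30.8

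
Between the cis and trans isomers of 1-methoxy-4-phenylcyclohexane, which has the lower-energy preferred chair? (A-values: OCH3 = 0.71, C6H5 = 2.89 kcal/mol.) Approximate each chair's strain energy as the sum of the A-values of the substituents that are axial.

At 1,4 positions (parity opposite): cis → (a,e or e,a); trans → (e,e or a,a).
Best chair for cis: E = 0.71 kcal/mol; best chair for trans: E = 0.00 kcal/mol.
The trans isomer is lower by 0.71 kcal/mol.

trans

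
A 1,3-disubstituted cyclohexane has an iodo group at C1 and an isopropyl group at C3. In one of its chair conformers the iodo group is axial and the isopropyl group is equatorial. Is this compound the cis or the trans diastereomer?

trans

C1 and C3 have the same parity, so their axial bonds point in the same direction.
With same-parity carbons, two substituents on the same face are both axial or both equatorial; opposite faces give one of each.
Here the groups are axial/equatorial → opposite face → trans.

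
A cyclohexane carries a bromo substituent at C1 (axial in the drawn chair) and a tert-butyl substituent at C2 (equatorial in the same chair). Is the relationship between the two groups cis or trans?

cis

C1 and C2 have opposite parity, so their axial bonds point in opposite directions.
With opposite-parity carbons, two substituents on the same face are one axial and one equatorial; opposite faces give both axial or both equatorial.
Here the groups are axial/equatorial → same face → cis.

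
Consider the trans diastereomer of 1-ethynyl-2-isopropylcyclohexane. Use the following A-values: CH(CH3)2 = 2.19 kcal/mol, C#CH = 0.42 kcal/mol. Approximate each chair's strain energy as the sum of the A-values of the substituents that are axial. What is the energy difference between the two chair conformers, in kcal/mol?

C1 and C2 have opposite parity, so for the trans isomer the two substituents are e,e in one chair and a,a in the other.
Chair I (isopropyl axial, ethynyl axial): E = 2.61 kcal/mol.
Chair II (isopropyl equatorial, ethynyl equatorial): E = 0.00 kcal/mol.
ΔE = 2.61 − 0.00 = 2.61 kcal/mol; chair II is more stable.

2.61 kcal/mol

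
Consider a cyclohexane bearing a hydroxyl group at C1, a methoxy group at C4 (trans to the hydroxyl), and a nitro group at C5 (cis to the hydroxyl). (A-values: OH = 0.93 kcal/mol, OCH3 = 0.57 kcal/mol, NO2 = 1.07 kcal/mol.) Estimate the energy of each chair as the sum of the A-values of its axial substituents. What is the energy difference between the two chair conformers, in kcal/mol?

Chair I (hydroxyl axial, methoxy axial, nitro axial): E = 2.57 kcal/mol.
Chair II (hydroxyl equatorial, methoxy equatorial, nitro equatorial): E = 0.00 kcal/mol.
ΔE = 2.57 − 0.00 = 2.57 kcal/mol; chair II is more stable.

2.57 kcal/mol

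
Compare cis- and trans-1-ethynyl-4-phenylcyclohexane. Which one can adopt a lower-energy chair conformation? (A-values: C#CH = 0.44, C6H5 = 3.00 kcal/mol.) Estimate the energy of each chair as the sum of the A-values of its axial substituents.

At 1,4 positions (parity opposite): cis → (a,e or e,a); trans → (e,e or a,a).
Best chair for cis: E = 0.44 kcal/mol; best chair for trans: E = 0.00 kcal/mol.
The trans isomer is lower by 0.44 kcal/mol.

trans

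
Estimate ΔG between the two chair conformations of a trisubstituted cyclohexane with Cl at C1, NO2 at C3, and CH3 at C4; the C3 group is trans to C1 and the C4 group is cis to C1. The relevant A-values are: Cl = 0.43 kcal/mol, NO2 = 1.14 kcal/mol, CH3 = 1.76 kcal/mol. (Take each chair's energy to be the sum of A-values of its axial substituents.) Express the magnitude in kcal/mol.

2.47 kcal/mol

Chair I (chloro axial, nitro equatorial, methyl equatorial): E = 0.43 kcal/mol.
Chair II (chloro equatorial, nitro axial, methyl axial): E = 2.90 kcal/mol.
ΔE = 2.90 − 0.43 = 2.47 kcal/mol; chair I is more stable.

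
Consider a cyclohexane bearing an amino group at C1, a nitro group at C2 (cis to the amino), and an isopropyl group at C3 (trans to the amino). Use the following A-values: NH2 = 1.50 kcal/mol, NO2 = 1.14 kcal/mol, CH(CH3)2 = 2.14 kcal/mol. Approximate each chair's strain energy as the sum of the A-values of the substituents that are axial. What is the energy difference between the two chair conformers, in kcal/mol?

1.78 kcal/mol

Chair I (amino axial, nitro equatorial, isopropyl equatorial): E = 1.50 kcal/mol.
Chair II (amino equatorial, nitro axial, isopropyl axial): E = 3.28 kcal/mol.
ΔE = 3.28 − 1.50 = 1.78 kcal/mol; chair I is more stable.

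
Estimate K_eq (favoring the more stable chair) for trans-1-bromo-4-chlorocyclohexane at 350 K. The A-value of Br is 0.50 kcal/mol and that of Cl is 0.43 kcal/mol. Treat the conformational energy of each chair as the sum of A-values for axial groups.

C1 and C4 have opposite parity, so for the trans isomer the two substituents are e,e in one chair and a,a in the other.
Chair I (bromo axial, chloro axial): E = 0.93 kcal/mol; chair II (bromo equatorial, chloro equatorial): E = 0.00 kcal/mol.
ΔG = 0.93 kcal/mol between the two chairs.
K = exp(ΔG/RT) with R = 1.987×10⁻³ kcal mol⁻¹ K⁻¹ and T = 350 K gives K ≈ 3.81.

K ≈ 3.81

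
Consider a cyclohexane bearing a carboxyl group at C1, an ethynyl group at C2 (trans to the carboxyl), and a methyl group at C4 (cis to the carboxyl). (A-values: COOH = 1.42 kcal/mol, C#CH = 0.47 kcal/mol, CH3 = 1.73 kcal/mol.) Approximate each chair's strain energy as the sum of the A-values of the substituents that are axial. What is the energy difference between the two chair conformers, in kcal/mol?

Chair I (carboxyl axial, ethynyl axial, methyl equatorial): E = 1.89 kcal/mol.
Chair II (carboxyl equatorial, ethynyl equatorial, methyl axial): E = 1.73 kcal/mol.
ΔE = 1.89 − 1.73 = 0.16 kcal/mol; chair II is more stable.

0.16 kcal/mol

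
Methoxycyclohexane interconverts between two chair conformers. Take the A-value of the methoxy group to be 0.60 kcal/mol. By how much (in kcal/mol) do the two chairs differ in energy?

A monosubstituted cyclohexane has one chair with the methoxy group axial (E = A = 0.60 kcal/mol) and one with it equatorial (E = 0).
ΔE = 0.60 − 0 = 0.60 kcal/mol.

0.60 kcal/mol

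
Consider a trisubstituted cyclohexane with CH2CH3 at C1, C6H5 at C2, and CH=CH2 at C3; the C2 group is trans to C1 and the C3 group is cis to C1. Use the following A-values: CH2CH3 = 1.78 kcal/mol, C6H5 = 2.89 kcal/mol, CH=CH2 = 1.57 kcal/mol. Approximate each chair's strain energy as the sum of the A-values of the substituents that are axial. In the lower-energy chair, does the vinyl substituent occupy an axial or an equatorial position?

equatorial

Chair I (ethyl axial, phenyl axial, vinyl axial): E = 6.24 kcal/mol.
Chair II (ethyl equatorial, phenyl equatorial, vinyl equatorial): E = 0.00 kcal/mol.
Chair II is the more stable (lower-energy) conformer, and in that chair the vinyl group is equatorial.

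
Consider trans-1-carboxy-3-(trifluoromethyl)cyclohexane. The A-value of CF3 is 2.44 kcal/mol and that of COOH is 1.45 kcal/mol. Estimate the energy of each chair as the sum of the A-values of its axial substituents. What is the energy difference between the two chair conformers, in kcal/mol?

C1 and C3 have the same parity, so for the trans isomer the two substituents are one axial and one equatorial in each chair.
Chair I (trifluoromethyl axial, carboxyl equatorial): E = 2.44 kcal/mol.
Chair II (trifluoromethyl equatorial, carboxyl axial): E = 1.45 kcal/mol.
ΔE = 2.44 − 1.45 = 0.99 kcal/mol; chair II is more stable.

0.99 kcal/mol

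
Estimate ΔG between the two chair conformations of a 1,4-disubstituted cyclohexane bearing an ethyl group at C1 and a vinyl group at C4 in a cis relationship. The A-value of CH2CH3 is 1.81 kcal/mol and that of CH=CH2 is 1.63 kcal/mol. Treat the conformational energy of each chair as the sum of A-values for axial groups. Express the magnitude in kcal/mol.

C1 and C4 have opposite parity, so for the cis isomer the two substituents are one axial and one equatorial in each chair.
Chair I (ethyl axial, vinyl equatorial): E = 1.81 kcal/mol.
Chair II (ethyl equatorial, vinyl axial): E = 1.63 kcal/mol.
ΔE = 1.81 − 1.63 = 0.18 kcal/mol; chair II is more stable.

0.18 kcal/mol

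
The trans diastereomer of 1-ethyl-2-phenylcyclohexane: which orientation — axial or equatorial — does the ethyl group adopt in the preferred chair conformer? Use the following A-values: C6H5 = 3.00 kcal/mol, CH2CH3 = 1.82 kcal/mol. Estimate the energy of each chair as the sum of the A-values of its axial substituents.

C1 and C2 have opposite parity, so for the trans isomer the two substituents are e,e in one chair and a,a in the other.
Chair I (phenyl axial, ethyl axial): E = 4.82 kcal/mol.
Chair II (phenyl equatorial, ethyl equatorial): E = 0.00 kcal/mol.
Chair II is the more stable (lower-energy) conformer, and in that chair the ethyl group is equatorial.

equatorial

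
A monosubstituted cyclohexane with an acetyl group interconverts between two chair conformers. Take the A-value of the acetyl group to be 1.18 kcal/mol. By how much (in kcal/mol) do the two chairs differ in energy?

1.18 kcal/mol

A monosubstituted cyclohexane has one chair with the acetyl group axial (E = A = 1.18 kcal/mol) and one with it equatorial (E = 0).
ΔE = 1.18 − 0 = 1.18 kcal/mol.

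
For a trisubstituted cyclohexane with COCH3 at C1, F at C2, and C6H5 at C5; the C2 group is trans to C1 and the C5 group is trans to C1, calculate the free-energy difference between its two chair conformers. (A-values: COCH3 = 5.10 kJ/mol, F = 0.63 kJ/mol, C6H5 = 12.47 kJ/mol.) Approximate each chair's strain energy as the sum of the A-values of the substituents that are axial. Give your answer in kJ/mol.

6.74 kJ/mol

Chair I (acetyl axial, fluoro axial, phenyl equatorial): E = 5.73 kJ/mol.
Chair II (acetyl equatorial, fluoro equatorial, phenyl axial): E = 12.47 kJ/mol.
ΔE = 12.47 − 5.73 = 6.74 kJ/mol; chair I is more stable.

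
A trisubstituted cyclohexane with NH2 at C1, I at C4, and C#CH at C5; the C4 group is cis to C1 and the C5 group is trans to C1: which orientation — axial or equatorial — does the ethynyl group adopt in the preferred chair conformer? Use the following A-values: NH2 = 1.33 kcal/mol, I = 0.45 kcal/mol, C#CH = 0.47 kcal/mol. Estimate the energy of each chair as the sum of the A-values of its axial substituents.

axial

Chair I (amino axial, iodo equatorial, ethynyl equatorial): E = 1.33 kcal/mol.
Chair II (amino equatorial, iodo axial, ethynyl axial): E = 0.92 kcal/mol.
Chair II is the more stable (lower-energy) conformer, and in that chair the ethynyl group is axial.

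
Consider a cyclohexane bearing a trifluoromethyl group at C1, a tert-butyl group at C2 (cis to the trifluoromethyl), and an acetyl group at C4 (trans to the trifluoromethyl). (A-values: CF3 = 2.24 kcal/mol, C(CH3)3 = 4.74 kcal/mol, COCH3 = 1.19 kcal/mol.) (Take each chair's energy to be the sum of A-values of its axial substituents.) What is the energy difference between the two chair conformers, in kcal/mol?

1.31 kcal/mol

Chair I (trifluoromethyl axial, tert-butyl equatorial, acetyl axial): E = 3.43 kcal/mol.
Chair II (trifluoromethyl equatorial, tert-butyl axial, acetyl equatorial): E = 4.74 kcal/mol.
ΔE = 4.74 − 3.43 = 1.31 kcal/mol; chair I is more stable.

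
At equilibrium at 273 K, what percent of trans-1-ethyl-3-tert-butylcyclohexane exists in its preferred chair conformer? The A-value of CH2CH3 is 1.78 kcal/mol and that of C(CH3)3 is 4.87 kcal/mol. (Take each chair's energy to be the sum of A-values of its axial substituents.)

99.7%

C1 and C3 have the same parity, so for the trans isomer the two substituents are one axial and one equatorial in each chair.
Chair I (ethyl axial, tert-butyl equatorial): E = 1.78 kcal/mol; chair II (ethyl equatorial, tert-butyl axial): E = 4.87 kcal/mol.
ΔG = 3.09 kcal/mol between the two chairs.
K = exp(ΔG/RT) with R = 1.987×10⁻³ kcal mol⁻¹ K⁻¹ and T = 273 K gives K ≈ 298.
Fraction in the lower-energy chair = K/(K+1) = 99.7%.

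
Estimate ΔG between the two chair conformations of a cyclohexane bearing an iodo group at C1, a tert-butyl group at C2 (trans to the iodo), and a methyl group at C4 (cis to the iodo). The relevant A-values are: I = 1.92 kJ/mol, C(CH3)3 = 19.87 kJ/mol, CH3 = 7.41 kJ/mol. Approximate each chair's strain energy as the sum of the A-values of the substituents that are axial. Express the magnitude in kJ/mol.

14.38 kJ/mol

Chair I (iodo axial, tert-butyl axial, methyl equatorial): E = 21.79 kJ/mol.
Chair II (iodo equatorial, tert-butyl equatorial, methyl axial): E = 7.41 kJ/mol.
ΔE = 21.79 − 7.41 = 14.38 kJ/mol; chair II is more stable.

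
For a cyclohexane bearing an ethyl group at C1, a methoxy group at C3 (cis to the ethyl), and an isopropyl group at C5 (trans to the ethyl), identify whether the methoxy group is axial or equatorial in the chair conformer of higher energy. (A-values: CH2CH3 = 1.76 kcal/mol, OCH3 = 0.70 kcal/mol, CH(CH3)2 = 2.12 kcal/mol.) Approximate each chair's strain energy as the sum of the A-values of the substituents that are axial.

Chair I (ethyl axial, methoxy axial, isopropyl equatorial): E = 2.46 kcal/mol.
Chair II (ethyl equatorial, methoxy equatorial, isopropyl axial): E = 2.12 kcal/mol.
Chair I is the less stable (higher-energy) conformer, and in that chair the methoxy group is axial.

axial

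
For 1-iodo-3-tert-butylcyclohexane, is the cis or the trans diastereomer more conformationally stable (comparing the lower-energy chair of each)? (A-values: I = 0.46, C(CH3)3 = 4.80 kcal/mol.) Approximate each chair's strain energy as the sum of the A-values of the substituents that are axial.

At 1,3 positions (parity same): cis → (e,e or a,a); trans → (a,e or e,a).
Best chair for cis: E = 0.00 kcal/mol; best chair for trans: E = 0.46 kcal/mol.
The cis isomer is lower by 0.46 kcal/mol.

cis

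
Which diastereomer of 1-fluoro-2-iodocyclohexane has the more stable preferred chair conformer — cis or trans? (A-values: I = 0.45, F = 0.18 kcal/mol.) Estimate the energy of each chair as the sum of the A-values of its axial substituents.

At 1,2 positions (parity opposite): cis → (a,e or e,a); trans → (e,e or a,a).
Best chair for cis: E = 0.18 kcal/mol; best chair for trans: E = 0.00 kcal/mol.
The trans isomer is lower by 0.18 kcal/mol.

trans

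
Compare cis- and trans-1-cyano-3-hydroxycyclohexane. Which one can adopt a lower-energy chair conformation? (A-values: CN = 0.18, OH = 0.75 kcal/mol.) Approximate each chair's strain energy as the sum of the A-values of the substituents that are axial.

cis

At 1,3 positions (parity same): cis → (e,e or a,a); trans → (a,e or e,a).
Best chair for cis: E = 0.00 kcal/mol; best chair for trans: E = 0.18 kcal/mol.
The cis isomer is lower by 0.18 kcal/mol.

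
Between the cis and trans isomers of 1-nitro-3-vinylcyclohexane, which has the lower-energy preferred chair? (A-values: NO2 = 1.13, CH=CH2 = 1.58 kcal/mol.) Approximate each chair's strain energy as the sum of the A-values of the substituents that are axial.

At 1,3 positions (parity same): cis → (e,e or a,a); trans → (a,e or e,a).
Best chair for cis: E = 0.00 kcal/mol; best chair for trans: E = 1.13 kcal/mol.
The cis isomer is lower by 1.13 kcal/mol.

cis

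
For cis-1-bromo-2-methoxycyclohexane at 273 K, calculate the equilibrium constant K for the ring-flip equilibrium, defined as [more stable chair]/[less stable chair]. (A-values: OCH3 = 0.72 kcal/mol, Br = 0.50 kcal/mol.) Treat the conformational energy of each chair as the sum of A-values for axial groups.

K ≈ 1.50

C1 and C2 have opposite parity, so for the cis isomer the two substituents are one axial and one equatorial in each chair.
Chair I (methoxy axial, bromo equatorial): E = 0.72 kcal/mol; chair II (methoxy equatorial, bromo axial): E = 0.50 kcal/mol.
ΔG = 0.22 kcal/mol between the two chairs.
K = exp(ΔG/RT) with R = 1.987×10⁻³ kcal mol⁻¹ K⁻¹ and T = 273 K gives K ≈ 1.5.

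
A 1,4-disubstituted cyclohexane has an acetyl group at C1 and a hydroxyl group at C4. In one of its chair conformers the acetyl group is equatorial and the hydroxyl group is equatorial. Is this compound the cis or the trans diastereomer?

trans

C1 and C4 have opposite parity, so their axial bonds point in opposite directions.
With opposite-parity carbons, two substituents on the same face are one axial and one equatorial; opposite faces give both axial or both equatorial.
Here the groups are equatorial/equatorial → opposite face → trans.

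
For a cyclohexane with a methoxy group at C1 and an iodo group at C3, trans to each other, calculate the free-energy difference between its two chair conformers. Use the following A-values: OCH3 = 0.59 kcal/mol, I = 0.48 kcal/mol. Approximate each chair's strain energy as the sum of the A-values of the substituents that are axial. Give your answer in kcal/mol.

C1 and C3 have the same parity, so for the trans isomer the two substituents are one axial and one equatorial in each chair.
Chair I (methoxy axial, iodo equatorial): E = 0.59 kcal/mol.
Chair II (methoxy equatorial, iodo axial): E = 0.48 kcal/mol.
ΔE = 0.59 − 0.48 = 0.11 kcal/mol; chair II is more stable.

0.11 kcal/mol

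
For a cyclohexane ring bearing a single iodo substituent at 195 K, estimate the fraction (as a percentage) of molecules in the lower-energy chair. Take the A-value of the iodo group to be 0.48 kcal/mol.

One chair has the iodo group axial (E = 0.48 kcal/mol) and the other has it equatorial (E = 0).
ΔG = 0.48 kcal/mol between the two chairs.
K = exp(ΔG/RT) with R = 1.987×10⁻³ kcal mol⁻¹ K⁻¹ and T = 195 K gives K ≈ 3.45.
Fraction in the lower-energy chair = K/(K+1) = 77.5%.

77.5%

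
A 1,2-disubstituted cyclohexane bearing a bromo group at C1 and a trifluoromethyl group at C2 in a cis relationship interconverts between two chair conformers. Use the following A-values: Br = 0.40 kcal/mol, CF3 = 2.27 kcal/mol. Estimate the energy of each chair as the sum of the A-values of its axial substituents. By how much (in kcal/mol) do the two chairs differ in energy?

1.87 kcal/mol

C1 and C2 have opposite parity, so for the cis isomer the two substituents are one axial and one equatorial in each chair.
Chair I (bromo axial, trifluoromethyl equatorial): E = 0.40 kcal/mol.
Chair II (bromo equatorial, trifluoromethyl axial): E = 2.27 kcal/mol.
ΔE = 2.27 − 0.40 = 1.87 kcal/mol; chair I is more stable.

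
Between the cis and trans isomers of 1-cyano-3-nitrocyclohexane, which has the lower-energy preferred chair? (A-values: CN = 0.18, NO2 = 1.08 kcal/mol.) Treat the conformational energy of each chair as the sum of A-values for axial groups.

At 1,3 positions (parity same): cis → (e,e or a,a); trans → (a,e or e,a).
Best chair for cis: E = 0.00 kcal/mol; best chair for trans: E = 0.18 kcal/mol.
The cis isomer is lower by 0.18 kcal/mol.

cis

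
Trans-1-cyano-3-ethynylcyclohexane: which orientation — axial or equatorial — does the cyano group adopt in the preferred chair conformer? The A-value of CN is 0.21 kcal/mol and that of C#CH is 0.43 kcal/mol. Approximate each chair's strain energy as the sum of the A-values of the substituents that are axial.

C1 and C3 have the same parity, so for the trans isomer the two substituents are one axial and one equatorial in each chair.
Chair I (cyano axial, ethynyl equatorial): E = 0.21 kcal/mol.
Chair II (cyano equatorial, ethynyl axial): E = 0.43 kcal/mol.
Chair I is the more stable (lower-energy) conformer, and in that chair the cyano group is axial.

axial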